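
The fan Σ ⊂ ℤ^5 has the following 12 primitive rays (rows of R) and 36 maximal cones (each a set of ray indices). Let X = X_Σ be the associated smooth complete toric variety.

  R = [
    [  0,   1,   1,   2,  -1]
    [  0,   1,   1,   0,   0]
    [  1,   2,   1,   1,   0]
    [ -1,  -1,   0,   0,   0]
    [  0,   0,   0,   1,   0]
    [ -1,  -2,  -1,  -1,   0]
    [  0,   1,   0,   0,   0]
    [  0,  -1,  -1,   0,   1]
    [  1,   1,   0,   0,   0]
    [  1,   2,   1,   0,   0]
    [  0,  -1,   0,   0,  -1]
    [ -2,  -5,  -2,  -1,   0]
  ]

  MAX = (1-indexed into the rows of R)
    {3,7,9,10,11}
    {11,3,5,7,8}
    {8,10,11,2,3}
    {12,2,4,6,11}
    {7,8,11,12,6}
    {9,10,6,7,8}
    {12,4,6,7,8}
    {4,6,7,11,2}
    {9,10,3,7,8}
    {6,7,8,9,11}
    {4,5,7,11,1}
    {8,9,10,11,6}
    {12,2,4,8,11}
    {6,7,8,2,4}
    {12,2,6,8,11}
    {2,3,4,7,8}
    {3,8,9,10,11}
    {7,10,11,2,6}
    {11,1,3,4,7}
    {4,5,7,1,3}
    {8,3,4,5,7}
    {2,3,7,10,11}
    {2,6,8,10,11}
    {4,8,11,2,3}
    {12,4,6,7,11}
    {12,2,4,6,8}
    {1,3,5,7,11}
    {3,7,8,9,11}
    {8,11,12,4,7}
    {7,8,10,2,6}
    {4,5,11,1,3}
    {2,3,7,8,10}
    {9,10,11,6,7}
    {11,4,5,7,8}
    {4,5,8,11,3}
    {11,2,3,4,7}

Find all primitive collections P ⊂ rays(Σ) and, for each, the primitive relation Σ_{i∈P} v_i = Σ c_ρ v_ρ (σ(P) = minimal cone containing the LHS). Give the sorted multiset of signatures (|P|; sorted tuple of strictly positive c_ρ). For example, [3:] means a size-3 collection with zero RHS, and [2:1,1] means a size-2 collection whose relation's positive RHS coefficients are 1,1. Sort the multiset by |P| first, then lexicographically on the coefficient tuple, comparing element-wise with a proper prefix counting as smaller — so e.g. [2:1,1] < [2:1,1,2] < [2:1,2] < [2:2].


Primitive collections (24):

  P={3,6}:  v_{3} + v_{6} = 0 ; sig = [2:]
  P={4,9}:  v_{4} + v_{9} = 0 ; sig = [2:]
  P={2,9}:  v_{2} + v_{9} = v_{10} ; sig = [2:1]
  P={4,10}:  v_{4} + v_{10} = v_{2} ; sig = [2:1]
  P={5,10}:  v_{5} + v_{10} = v_{3} ; sig = [2:1]
  P={2,5}:  v_{2} + v_{5} = v_{3} + v_{4} ; sig = [2:1,1]
  P={3,12}:  v_{3} + v_{12} = v_{4} + v_{8} + v_{11} ; sig = [2:1,1,1]
  P={9,12}:  v_{9} + v_{12} = v_{6} + v_{8} + v_{11} ; sig = [2:1,1,1]
  P={1,6}:  v_{1} + v_{6} = v_{4} + v_{5} + v_{7} + v_{11} ; sig = [2:1,1,1,1]
  P={1,9}:  v_{1} + v_{9} = v_{3} + v_{5} + v_{7} + v_{11} ; sig = [2:1,1,1,1]
  P={5,6}:  v_{5} + v_{6} = v_{4} + v_{7} + v_{8} + v_{11} ; sig = [2:1,1,1,1]
  P={5,9}:  v_{5} + v_{9} = v_{3} + v_{7} + v_{8} + v_{11} ; sig = [2:1,1,1,1]
  P={10,12}:  v_{10} + v_{12} = v_{2} + v_{6} + v_{8} + v_{11} ; sig = [2:1,1,1,1]
  P={1,10}:  v_{1} + v_{10} = 2·v_{3} + v_{4} + v_{7} + v_{11} ; sig = [2:1,1,1,2]
  P={1,12}:  v_{1} + v_{12} = 2·v_{4} + v_{5} + v_{7} + v_{8} + 2·v_{11} ; sig = [2:1,1,1,2,2]
  P={1,2}:  v_{1} + v_{2} = 2·v_{3} + 2·v_{4} + v_{7} + v_{11} ; sig = [2:1,1,2,2]
  P={5,12}:  v_{5} + v_{12} = 2·v_{4} + v_{7} + 2·v_{8} + 2·v_{11} ; sig = [2:1,2,2,2]
  P={1,8}:  v_{1} + v_{8} = 2·v_{5} ; sig = [2:2]
  P={2,7,12}:  v_{2} + v_{7} + v_{12} = v_{4} + v_{6} ; sig = [3:1,1]
  P={2,7,8,11}:  v_{2} + v_{7} + v_{8} + v_{11} = 0 ; sig = [4:]
  P={4,6,8,11}:  v_{4} + v_{6} + v_{8} + v_{11} = v_{12} ; sig = [4:1]
  P={7,8,10,11}:  v_{7} + v_{8} + v_{10} + v_{11} = v_{9} ; sig = [4:1]
  P={3,4,5,7,11}:  v_{3} + v_{4} + v_{5} + v_{7} + v_{11} = v_{1} ; sig = [5:1]
  P={3,4,7,8,11}:  v_{3} + v_{4} + v_{7} + v_{8} + v_{11} = v_{5} ; sig = [5:1]

Sorted signature multiset PRS(X):
    |P|=2: 18 collections, coeffs (), (), (1), (1), (1), (1,1), (1,1,1), (1,1,1), (1,1,1,1), (1,1,1,1), (1,1,1,1), (1,1,1,1), (1,1,1,1), (1,1,1,2), (1,1,1,2,2), (1,1,2,2), (1,2,2,2), (2)
    |P|=3: 1 collection, coeffs (1,1)
    |P|=4: 3 collections, coeffs (), (1), (1)
    |P|=5: 2 collections, coeffs (1), (1)


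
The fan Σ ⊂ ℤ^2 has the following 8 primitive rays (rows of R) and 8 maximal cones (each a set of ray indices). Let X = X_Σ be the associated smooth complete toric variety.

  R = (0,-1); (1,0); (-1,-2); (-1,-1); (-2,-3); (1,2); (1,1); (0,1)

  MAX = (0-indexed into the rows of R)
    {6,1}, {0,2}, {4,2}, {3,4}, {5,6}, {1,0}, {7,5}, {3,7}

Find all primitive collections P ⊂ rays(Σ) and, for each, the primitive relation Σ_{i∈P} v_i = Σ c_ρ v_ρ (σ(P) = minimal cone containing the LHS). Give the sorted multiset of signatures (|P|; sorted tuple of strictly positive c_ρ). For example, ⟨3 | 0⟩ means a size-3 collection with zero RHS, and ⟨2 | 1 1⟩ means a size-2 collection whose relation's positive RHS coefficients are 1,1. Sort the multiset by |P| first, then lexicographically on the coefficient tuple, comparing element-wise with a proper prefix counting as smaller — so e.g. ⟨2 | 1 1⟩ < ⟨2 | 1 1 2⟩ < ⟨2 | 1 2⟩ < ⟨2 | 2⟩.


Σ has 20 primitive collections:

  {0,7}:  v_{0} + v_{7} = 0  ⟹  sig = ⟨2 | 0⟩
  {2,5}:  v_{2} + v_{5} = 0  ⟹  sig = ⟨2 | 0⟩
  {3,6}:  v_{3} + v_{6} = 0  ⟹  sig = ⟨2 | 0⟩
  {0,3}:  v_{0} + v_{3} = v_{2}  ⟹  sig = ⟨2 | 1⟩
  {0,5}:  v_{0} + v_{5} = v_{6}  ⟹  sig = ⟨2 | 1⟩
  {0,6}:  v_{0} + v_{6} = v_{1}  ⟹  sig = ⟨2 | 1⟩
  {1,3}:  v_{1} + v_{3} = v_{0}  ⟹  sig = ⟨2 | 1⟩
  {1,7}:  v_{1} + v_{7} = v_{6}  ⟹  sig = ⟨2 | 1⟩
  {2,3}:  v_{2} + v_{3} = v_{4}  ⟹  sig = ⟨2 | 1⟩
  {2,6}:  v_{2} + v_{6} = v_{0}  ⟹  sig = ⟨2 | 1⟩
  {2,7}:  v_{2} + v_{7} = v_{3}  ⟹  sig = ⟨2 | 1⟩
  {3,5}:  v_{3} + v_{5} = v_{7}  ⟹  sig = ⟨2 | 1⟩
  {4,5}:  v_{4} + v_{5} = v_{3}  ⟹  sig = ⟨2 | 1⟩
  {4,6}:  v_{4} + v_{6} = v_{2}  ⟹  sig = ⟨2 | 1⟩
  {6,7}:  v_{6} + v_{7} = v_{5}  ⟹  sig = ⟨2 | 1⟩
  {1,4}:  v_{1} + v_{4} = v_{0} + v_{2}  ⟹  sig = ⟨2 | 1 1⟩
  {0,4}:  v_{0} + v_{4} = 2·v_{2}  ⟹  sig = ⟨2 | 2⟩
  {1,2}:  v_{1} + v_{2} = 2·v_{0}  ⟹  sig = ⟨2 | 2⟩
  {1,5}:  v_{1} + v_{5} = 2·v_{6}  ⟹  sig = ⟨2 | 2⟩
  {4,7}:  v_{4} + v_{7} = 2·v_{3}  ⟹  sig = ⟨2 | 2⟩

Sorted signature multiset PRS(X):
{ ⟨2 | 0⟩ ×3,  ⟨2 | 1⟩ ×12,  ⟨2 | 1 1⟩,  ⟨2 | 2⟩ ×4 }


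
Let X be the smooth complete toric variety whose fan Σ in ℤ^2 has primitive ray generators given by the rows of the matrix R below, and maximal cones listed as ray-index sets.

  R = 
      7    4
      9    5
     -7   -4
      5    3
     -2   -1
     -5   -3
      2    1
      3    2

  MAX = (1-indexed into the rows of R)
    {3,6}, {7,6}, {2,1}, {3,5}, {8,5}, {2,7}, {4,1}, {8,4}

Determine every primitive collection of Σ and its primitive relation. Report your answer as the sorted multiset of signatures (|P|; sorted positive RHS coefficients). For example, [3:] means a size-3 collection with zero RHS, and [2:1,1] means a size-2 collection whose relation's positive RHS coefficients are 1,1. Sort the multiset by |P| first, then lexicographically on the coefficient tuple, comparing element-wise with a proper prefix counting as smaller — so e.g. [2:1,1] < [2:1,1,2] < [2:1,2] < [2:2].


Primitive collections (20):

  {1,3}:  v_{1} + v_{3} = 0  so sig = [2:]
  {4,6}:  v_{4} + v_{6} = 0  so sig = [2:]
  {5,7}:  v_{5} + v_{7} = 0  so sig = [2:]
  {1,5}:  v_{1} + v_{5} = v_{4}  so sig = [2:1]
  {1,6}:  v_{1} + v_{6} = v_{7}  so sig = [2:1]
  {1,7}:  v_{1} + v_{7} = v_{2}  so sig = [2:1]
  {2,3}:  v_{2} + v_{3} = v_{7}  so sig = [2:1]
  {2,5}:  v_{2} + v_{5} = v_{1}  so sig = [2:1]
  {3,4}:  v_{3} + v_{4} = v_{5}  so sig = [2:1]
  {3,7}:  v_{3} + v_{7} = v_{6}  so sig = [2:1]
  {4,5}:  v_{4} + v_{5} = v_{8}  so sig = [2:1]
  {4,7}:  v_{4} + v_{7} = v_{1}  so sig = [2:1]
  {5,6}:  v_{5} + v_{6} = v_{3}  so sig = [2:1]
  {6,8}:  v_{6} + v_{8} = v_{5}  so sig = [2:1]
  {7,8}:  v_{7} + v_{8} = v_{4}  so sig = [2:1]
  {2,8}:  v_{2} + v_{8} = v_{1} + v_{4}  so sig = [2:1,1]
  {1,8}:  v_{1} + v_{8} = 2·v_{4}  so sig = [2:2]
  {2,4}:  v_{2} + v_{4} = 2·v_{1}  so sig = [2:2]
  {2,6}:  v_{2} + v_{6} = 2·v_{7}  so sig = [2:2]
  {3,8}:  v_{3} + v_{8} = 2·v_{5}  so sig = [2:2]

so the primitive-relation signature multiset is
    [2:]
    [2:]
    [2:]
    [2:1]
    [2:1]
    [2:1]
    [2:1]
    [2:1]
    [2:1]
    [2:1]
    [2:1]
    [2:1]
    [2:1]
    [2:1]
    [2:1]
    [2:1,1]
    [2:2]
    [2:2]
    [2:2]
    [2:2]


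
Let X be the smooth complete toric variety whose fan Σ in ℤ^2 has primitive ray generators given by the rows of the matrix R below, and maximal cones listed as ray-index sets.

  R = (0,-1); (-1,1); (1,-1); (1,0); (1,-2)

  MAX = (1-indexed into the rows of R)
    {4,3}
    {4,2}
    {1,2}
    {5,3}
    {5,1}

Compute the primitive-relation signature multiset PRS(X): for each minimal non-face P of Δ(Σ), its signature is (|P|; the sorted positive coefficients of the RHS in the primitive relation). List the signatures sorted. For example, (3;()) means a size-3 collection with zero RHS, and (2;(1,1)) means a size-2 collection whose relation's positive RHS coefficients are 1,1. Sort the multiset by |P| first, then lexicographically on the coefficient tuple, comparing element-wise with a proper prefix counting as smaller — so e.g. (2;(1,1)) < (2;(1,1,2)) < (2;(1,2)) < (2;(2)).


|primitive collections| = 5. Relations:

  P = {2,3}:  v_{2} + v_{3} = 0  →  sig = (2;())
  P = {1,3}:  v_{1} + v_{3} = v_{5}  →  sig = (2;(1))
  P = {1,4}:  v_{1} + v_{4} = v_{3}  →  sig = (2;(1))
  P = {2,5}:  v_{2} + v_{5} = v_{1}  →  sig = (2;(1))
  P = {4,5}:  v_{4} + v_{5} = 2·v_{3}  →  sig = (2;(2))

Signatures (|P|; sorted positive RHS coefficients), sorted:
[(2;()), (2;(1)), (2;(1)), (2;(1)), (2;(2))]


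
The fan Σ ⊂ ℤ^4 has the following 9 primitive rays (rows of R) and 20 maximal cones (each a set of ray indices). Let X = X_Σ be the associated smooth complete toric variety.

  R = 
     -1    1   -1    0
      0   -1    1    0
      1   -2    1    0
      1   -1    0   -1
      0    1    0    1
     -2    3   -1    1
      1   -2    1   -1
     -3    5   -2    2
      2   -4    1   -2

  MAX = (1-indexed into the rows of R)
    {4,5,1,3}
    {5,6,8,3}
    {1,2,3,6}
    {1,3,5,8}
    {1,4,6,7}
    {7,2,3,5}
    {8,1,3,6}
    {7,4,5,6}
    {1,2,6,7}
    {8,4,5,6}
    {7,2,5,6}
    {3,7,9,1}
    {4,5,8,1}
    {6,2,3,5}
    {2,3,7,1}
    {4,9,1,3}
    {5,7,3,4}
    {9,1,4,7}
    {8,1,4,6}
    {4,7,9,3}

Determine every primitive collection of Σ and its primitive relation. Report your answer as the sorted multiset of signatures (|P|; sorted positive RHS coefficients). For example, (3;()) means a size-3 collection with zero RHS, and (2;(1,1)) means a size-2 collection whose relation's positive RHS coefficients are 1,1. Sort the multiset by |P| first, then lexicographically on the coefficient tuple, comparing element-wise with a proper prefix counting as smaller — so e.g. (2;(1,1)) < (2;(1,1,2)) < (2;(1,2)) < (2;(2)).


14 collections generate NE(X_Σ); each relation:

  • {2,4}:  v_{2} + v_{4} = v_{7}  so sig = (2;(1))
  • {7,8}:  v_{7} + v_{8} = v_{6}  so sig = (2;(1))
  • {8,9}:  v_{8} + v_{9} = v_{1}  so sig = (2;(1))
  • {5,9}:  v_{5} + v_{9} = v_{3} + v_{4}  so sig = (2;(1,1))
  • {6,9}:  v_{6} + v_{9} = v_{1} + v_{7}  so sig = (2;(1,1))
  • {2,9}:  v_{2} + v_{9} = v_{1} + v_{3} + 2·v_{7}  so sig = (2;(1,1,2))
  • {2,8}:  v_{2} + v_{8} = v_{3} + 2·v_{6}  so sig = (2;(1,2))
  • {1,5,7}:  v_{1} + v_{5} + v_{7} = 0  so sig = (3;())
  • {3,4,6}:  v_{3} + v_{4} + v_{6} = 0  so sig = (3;())
  • {1,5,6}:  v_{1} + v_{5} + v_{6} = v_{8}  so sig = (3;(1))
  • {3,6,7}:  v_{3} + v_{6} + v_{7} = v_{2}  so sig = (3;(1))
  • {1,2,5}:  v_{1} + v_{2} + v_{5} = v_{3} + v_{6}  so sig = (3;(1,1))
  • {3,4,8}:  v_{3} + v_{4} + v_{8} = v_{1} + v_{5}  so sig = (3;(1,1))
  • {1,3,4,7}:  v_{1} + v_{3} + v_{4} + v_{7} = v_{9}  so sig = (4;(1))

so the primitive-relation signature multiset is
    (2;(1))
    (2;(1))
    (2;(1))
    (2;(1,1))
    (2;(1,1))
    (2;(1,1,2))
    (2;(1,2))
    (3;())
    (3;())
    (3;(1))
    (3;(1))
    (3;(1,1))
    (3;(1,1))
    (4;(1))


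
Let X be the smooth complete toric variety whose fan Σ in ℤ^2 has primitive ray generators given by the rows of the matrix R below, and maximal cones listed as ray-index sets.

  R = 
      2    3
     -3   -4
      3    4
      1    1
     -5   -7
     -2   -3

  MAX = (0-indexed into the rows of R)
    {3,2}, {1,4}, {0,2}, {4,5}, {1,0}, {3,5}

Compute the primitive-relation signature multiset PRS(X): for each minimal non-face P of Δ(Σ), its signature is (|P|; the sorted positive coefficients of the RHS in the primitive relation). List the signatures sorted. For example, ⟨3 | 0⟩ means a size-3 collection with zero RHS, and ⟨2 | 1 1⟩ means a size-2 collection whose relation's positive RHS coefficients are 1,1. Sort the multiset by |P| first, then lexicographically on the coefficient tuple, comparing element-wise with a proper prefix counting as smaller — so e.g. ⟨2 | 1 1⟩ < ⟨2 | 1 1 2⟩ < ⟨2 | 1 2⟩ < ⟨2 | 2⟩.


Δ(Σ) — 6 vertices, 9 min non-faces:

  {0,5}:  v_{0} + v_{5} = 0  ⟹  sig = ⟨2 | 0⟩
  {1,2}:  v_{1} + v_{2} = 0  ⟹  sig = ⟨2 | 0⟩
  {0,3}:  v_{0} + v_{3} = v_{2}  ⟹  sig = ⟨2 | 1⟩
  {0,4}:  v_{0} + v_{4} = v_{1}  ⟹  sig = ⟨2 | 1⟩
  {1,3}:  v_{1} + v_{3} = v_{5}  ⟹  sig = ⟨2 | 1⟩
  {1,5}:  v_{1} + v_{5} = v_{4}  ⟹  sig = ⟨2 | 1⟩
  {2,4}:  v_{2} + v_{4} = v_{5}  ⟹  sig = ⟨2 | 1⟩
  {2,5}:  v_{2} + v_{5} = v_{3}  ⟹  sig = ⟨2 | 1⟩
  {3,4}:  v_{3} + v_{4} = 2·v_{5}  ⟹  sig = ⟨2 | 2⟩

Sorted signature multiset PRS(X):
    |P|=2: 9 collections, coeffs (), (), (1), (1), (1), (1), (1), (1), (2)


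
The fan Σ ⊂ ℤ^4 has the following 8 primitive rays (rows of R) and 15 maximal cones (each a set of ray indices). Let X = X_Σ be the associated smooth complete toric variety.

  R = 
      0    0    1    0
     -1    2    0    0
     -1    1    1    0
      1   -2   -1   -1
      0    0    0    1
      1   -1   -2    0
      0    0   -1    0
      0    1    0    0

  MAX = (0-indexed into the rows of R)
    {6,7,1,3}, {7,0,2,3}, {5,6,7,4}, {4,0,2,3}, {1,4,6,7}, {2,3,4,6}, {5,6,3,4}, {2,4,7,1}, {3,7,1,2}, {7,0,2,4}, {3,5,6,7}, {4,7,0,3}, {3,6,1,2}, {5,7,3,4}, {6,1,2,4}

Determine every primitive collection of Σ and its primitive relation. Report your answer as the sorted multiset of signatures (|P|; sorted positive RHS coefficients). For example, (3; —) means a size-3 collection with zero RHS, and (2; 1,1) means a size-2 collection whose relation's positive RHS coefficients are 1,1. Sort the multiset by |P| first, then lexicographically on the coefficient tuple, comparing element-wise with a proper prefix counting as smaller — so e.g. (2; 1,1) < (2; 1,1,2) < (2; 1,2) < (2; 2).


9 collections generate NE(X_Σ); each relation:

  • {0,6}:  v_{0} + v_{6} = 0  ⟹  sig = (2; —)
  • {2,5}:  v_{2} + v_{5} = v_{6}  ⟹  sig = (2; 1)
  • {0,1}:  v_{0} + v_{1} = v_{2} + v_{7}  ⟹  sig = (2; 1,1)
  • {0,5}:  v_{0} + v_{5} = v_{3} + v_{4} + v_{7}  ⟹  sig = (2; 1,1,1)
  • {1,5}:  v_{1} + v_{5} = 2·v_{6} + v_{7}  ⟹  sig = (2; 1,2)
  • {1,3,4}:  v_{1} + v_{3} + v_{4} = v_{6}  ⟹  sig = (3; 1)
  • {2,6,7}:  v_{2} + v_{6} + v_{7} = v_{1}  ⟹  sig = (3; 1)
  • {2,3,4,7}:  v_{2} + v_{3} + v_{4} + v_{7} = 0  ⟹  sig = (4; —)
  • {3,4,6,7}:  v_{3} + v_{4} + v_{6} + v_{7} = v_{5}  ⟹  sig = (4; 1)

Sorted signature multiset PRS(X):
    |P|=2: 5 collections, coeffs (), (1), (1,1), (1,1,1), (1,2)
    |P|=3: 2 collections, coeffs (1), (1)
    |P|=4: 2 collections, coeffs (), (1)


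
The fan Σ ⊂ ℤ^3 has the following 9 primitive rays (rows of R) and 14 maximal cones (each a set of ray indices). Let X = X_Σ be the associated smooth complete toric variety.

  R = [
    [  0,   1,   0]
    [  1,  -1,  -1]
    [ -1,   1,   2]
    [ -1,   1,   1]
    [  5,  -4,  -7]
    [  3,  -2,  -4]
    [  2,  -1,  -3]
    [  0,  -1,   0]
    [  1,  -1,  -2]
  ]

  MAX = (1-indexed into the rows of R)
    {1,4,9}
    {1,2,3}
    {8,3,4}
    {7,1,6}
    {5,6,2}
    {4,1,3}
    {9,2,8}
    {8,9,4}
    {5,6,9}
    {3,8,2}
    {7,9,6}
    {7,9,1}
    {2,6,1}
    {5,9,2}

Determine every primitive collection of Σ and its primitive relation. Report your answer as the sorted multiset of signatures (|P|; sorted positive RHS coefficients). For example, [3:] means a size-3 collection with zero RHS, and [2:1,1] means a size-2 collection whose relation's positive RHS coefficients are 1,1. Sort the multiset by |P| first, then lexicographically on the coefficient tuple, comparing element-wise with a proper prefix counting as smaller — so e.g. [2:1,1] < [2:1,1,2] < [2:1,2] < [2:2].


18 minimal non-faces of Δ(Σ) (on 9 rays):

  • {1,8}:  v_{1} + v_{8} = 0  ⇒ sig = [2:]
  • {2,4}:  v_{2} + v_{4} = 0  ⇒ sig = [2:]
  • {3,9}:  v_{3} + v_{9} = 0  ⇒ sig = [2:]
  • {2,7}:  v_{2} + v_{7} = v_{6}  ⇒ sig = [2:1]
  • {4,6}:  v_{4} + v_{6} = v_{7}  ⇒ sig = [2:1]
  • {1,5}:  v_{1} + v_{5} = v_{6} + v_{7}  ⇒ sig = [2:1,1]
  • {3,5}:  v_{3} + v_{5} = v_{2} + v_{6}  ⇒ sig = [2:1,1]
  • {3,7}:  v_{3} + v_{7} = v_{1} + v_{2}  ⇒ sig = [2:1,1]
  • {4,5}:  v_{4} + v_{5} = v_{6} + v_{9}  ⇒ sig = [2:1,1]
  • {4,7}:  v_{4} + v_{7} = v_{1} + v_{9}  ⇒ sig = [2:1,1]
  • {7,8}:  v_{7} + v_{8} = v_{2} + v_{9}  ⇒ sig = [2:1,1]
  • {3,6}:  v_{3} + v_{6} = v_{1} + 2·v_{2}  ⇒ sig = [2:1,2]
  • {5,7}:  v_{5} + v_{7} = 2·v_{6} + v_{9}  ⇒ sig = [2:1,2]
  • {6,8}:  v_{6} + v_{8} = 2·v_{2} + v_{9}  ⇒ sig = [2:1,2]
  • {5,8}:  v_{5} + v_{8} = 3·v_{2} + 2·v_{9}  ⇒ sig = [2:2,3]
  • {1,2,9}:  v_{1} + v_{2} + v_{9} = v_{7}  ⇒ sig = [3:1]
  • {2,6,9}:  v_{2} + v_{6} + v_{9} = v_{5}  ⇒ sig = [3:1]
  • {1,6,9}:  v_{1} + v_{6} + v_{9} = 2·v_{7}  ⇒ sig = [3:2]

Signatures (|P|; sorted positive RHS coefficients), sorted:
    |P|=2: 15 collections, coeffs (), (), (), (1), (1), (1,1), (1,1), (1,1), (1,1), (1,1), (1,1), (1,2), (1,2), (1,2), (2,3)
    |P|=3: 3 collections, coeffs (1), (1), (2)


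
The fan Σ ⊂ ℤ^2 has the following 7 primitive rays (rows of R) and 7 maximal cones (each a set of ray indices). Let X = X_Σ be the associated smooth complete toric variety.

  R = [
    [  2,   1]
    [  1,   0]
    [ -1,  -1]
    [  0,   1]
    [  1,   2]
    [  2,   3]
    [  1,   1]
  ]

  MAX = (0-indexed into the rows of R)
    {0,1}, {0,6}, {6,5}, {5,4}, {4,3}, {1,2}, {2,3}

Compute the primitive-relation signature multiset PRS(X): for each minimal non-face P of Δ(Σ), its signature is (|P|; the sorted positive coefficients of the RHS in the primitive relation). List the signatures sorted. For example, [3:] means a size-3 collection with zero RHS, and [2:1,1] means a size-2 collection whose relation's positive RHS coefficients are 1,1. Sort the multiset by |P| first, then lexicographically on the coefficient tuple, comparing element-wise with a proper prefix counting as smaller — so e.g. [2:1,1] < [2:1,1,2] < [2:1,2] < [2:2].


|primitive collections| = 14. Relations:

  {2,6}:  v_{2} + v_{6} = 0  ⟹  sig = [2:]
  {0,2}:  v_{0} + v_{2} = v_{1}  ⟹  sig = [2:1]
  {1,3}:  v_{1} + v_{3} = v_{6}  ⟹  sig = [2:1]
  {1,6}:  v_{1} + v_{6} = v_{0}  ⟹  sig = [2:1]
  {2,4}:  v_{2} + v_{4} = v_{3}  ⟹  sig = [2:1]
  {2,5}:  v_{2} + v_{5} = v_{4}  ⟹  sig = [2:1]
  {3,6}:  v_{3} + v_{6} = v_{4}  ⟹  sig = [2:1]
  {4,6}:  v_{4} + v_{6} = v_{5}  ⟹  sig = [2:1]
  {0,3}:  v_{0} + v_{3} = 2·v_{6}  ⟹  sig = [2:2]
  {1,4}:  v_{1} + v_{4} = 2·v_{6}  ⟹  sig = [2:2]
  {3,5}:  v_{3} + v_{5} = 2·v_{4}  ⟹  sig = [2:2]
  {0,4}:  v_{0} + v_{4} = 3·v_{6}  ⟹  sig = [2:3]
  {1,5}:  v_{1} + v_{5} = 3·v_{6}  ⟹  sig = [2:3]
  {0,5}:  v_{0} + v_{5} = 4·v_{6}  ⟹  sig = [2:4]

Signatures (|P|; sorted positive RHS coefficients), sorted:
{ [2:],  [2:1] ×7,  [2:2] ×3,  [2:3] ×2,  [2:4] }


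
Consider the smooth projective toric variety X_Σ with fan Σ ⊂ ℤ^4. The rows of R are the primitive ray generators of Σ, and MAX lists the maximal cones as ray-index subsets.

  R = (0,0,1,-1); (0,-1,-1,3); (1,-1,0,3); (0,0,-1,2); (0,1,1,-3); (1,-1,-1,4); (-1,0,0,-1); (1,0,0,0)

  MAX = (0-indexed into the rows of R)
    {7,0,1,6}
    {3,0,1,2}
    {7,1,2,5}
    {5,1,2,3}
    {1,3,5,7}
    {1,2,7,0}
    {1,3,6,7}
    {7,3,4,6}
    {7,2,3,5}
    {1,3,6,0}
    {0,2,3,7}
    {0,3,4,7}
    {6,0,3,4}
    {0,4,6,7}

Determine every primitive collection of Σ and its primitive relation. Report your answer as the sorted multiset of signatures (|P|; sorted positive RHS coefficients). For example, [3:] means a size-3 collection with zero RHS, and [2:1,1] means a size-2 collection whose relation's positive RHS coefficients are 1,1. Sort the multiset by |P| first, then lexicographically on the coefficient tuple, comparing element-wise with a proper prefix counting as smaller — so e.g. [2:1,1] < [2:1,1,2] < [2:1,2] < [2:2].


9 minimal non-faces of Δ(Σ) (on 8 rays):

  P = {1,4}:  v_{1} + v_{4} = 0 ; sig = [2:]
  P = {0,5}:  v_{0} + v_{5} = v_{2} ; sig = [2:1]
  P = {5,6}:  v_{5} + v_{6} = v_{1} ; sig = [2:1]
  P = {2,6}:  v_{2} + v_{6} = v_{0} + v_{1} ; sig = [2:1,1]
  P = {4,5}:  v_{4} + v_{5} = v_{0} + v_{3} + v_{7} ; sig = [2:1,1,1]
  P = {2,4}:  v_{2} + v_{4} = 2·v_{0} + v_{3} + v_{7} ; sig = [2:1,1,2]
  P = {0,3,6,7}:  v_{0} + v_{3} + v_{6} + v_{7} = 0 ; sig = [4:]
  P = {0,1,3,7}:  v_{0} + v_{1} + v_{3} + v_{7} = v_{5} ; sig = [4:1]
  P = {1,2,3,7}:  v_{1} + v_{2} + v_{3} + v_{7} = 2·v_{5} ; sig = [4:2]

Signatures (|P|; sorted positive RHS coefficients), sorted:
{ [2:],  [2:1] ×2,  [2:1,1],  [2:1,1,1],  [2:1,1,2],  [4:],  [4:1],  [4:2] }


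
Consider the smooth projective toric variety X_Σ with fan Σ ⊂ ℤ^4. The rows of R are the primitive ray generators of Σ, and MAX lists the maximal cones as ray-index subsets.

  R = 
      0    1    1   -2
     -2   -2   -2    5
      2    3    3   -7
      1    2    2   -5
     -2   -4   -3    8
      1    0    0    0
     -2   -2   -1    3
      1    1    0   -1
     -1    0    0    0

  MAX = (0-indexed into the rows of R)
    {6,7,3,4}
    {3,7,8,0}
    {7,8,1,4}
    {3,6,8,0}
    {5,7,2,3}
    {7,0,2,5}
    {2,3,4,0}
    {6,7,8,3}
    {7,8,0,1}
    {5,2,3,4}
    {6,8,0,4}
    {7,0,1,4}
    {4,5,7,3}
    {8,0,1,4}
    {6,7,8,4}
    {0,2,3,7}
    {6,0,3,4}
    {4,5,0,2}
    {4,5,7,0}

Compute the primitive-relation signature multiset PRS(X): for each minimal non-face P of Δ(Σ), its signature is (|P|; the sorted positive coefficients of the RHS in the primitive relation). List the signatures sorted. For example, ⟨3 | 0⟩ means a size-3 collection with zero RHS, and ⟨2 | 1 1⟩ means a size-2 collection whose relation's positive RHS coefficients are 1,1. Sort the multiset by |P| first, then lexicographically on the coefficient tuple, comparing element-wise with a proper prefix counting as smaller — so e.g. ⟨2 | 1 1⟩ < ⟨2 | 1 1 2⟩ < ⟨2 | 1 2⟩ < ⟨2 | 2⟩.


The 14 primitive collections of Σ (r=9, n=4):

  P={5,8}:  v_{5} + v_{8} = 0  →  sig = ⟨2 | 0⟩
  P={1,2}:  v_{1} + v_{2} = v_{0}  →  sig = ⟨2 | 1⟩
  P={1,3}:  v_{1} + v_{3} = v_{8}  →  sig = ⟨2 | 1⟩
  P={2,8}:  v_{2} + v_{8} = v_{0} + v_{3}  →  sig = ⟨2 | 1 1⟩
  P={5,6}:  v_{5} + v_{6} = v_{3} + v_{4}  →  sig = ⟨2 | 1 1⟩
  P={1,5}:  v_{1} + v_{5} = v_{0} + v_{4} + v_{7}  →  sig = ⟨2 | 1 1 1⟩
  P={2,6}:  v_{2} + v_{6} = v_{0} + 2·v_{3} + v_{4}  →  sig = ⟨2 | 1 1 2⟩
  P={1,6}:  v_{1} + v_{6} = v_{4} + 2·v_{8}  →  sig = ⟨2 | 1 2⟩
  P={0,3,5}:  v_{0} + v_{3} + v_{5} = v_{2}  →  sig = ⟨3 | 1⟩
  P={0,6,7}:  v_{0} + v_{6} + v_{7} = v_{8}  →  sig = ⟨3 | 1⟩
  P={2,4,7}:  v_{2} + v_{4} + v_{7} = v_{5}  →  sig = ⟨3 | 1⟩
  P={3,4,8}:  v_{3} + v_{4} + v_{8} = v_{6}  →  sig = ⟨3 | 1⟩
  P={0,3,4,7}:  v_{0} + v_{3} + v_{4} + v_{7} = 0  →  sig = ⟨4 | 0⟩
  P={0,4,7,8}:  v_{0} + v_{4} + v_{7} + v_{8} = v_{1}  →  sig = ⟨4 | 1⟩

Sorted signature multiset PRS(X):
    |P|=2: 8 collections, coeffs (), (1), (1), (1,1), (1,1), (1,1,1), (1,1,2), (1,2)
    |P|=3: 4 collections, coeffs (1), (1), (1), (1)
    |P|=4: 2 collections, coeffs (), (1)


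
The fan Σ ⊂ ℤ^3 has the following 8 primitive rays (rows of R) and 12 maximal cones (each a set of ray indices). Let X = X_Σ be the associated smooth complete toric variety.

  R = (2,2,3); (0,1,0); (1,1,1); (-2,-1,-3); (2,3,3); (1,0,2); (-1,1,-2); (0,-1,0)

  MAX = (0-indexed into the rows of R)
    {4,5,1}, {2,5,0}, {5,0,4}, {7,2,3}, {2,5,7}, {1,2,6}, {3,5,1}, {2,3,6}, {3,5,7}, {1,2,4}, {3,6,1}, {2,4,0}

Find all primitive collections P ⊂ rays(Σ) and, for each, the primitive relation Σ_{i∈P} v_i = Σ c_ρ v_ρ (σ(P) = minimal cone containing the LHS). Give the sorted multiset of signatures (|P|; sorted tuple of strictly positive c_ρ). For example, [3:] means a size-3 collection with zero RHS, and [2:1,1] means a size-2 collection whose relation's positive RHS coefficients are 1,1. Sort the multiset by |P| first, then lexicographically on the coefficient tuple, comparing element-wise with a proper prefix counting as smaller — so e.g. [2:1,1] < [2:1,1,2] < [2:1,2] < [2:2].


Primitive collections (14):

  P = {1,7}:  v_{1} + v_{7} = 0  →  sig = [2:]
  P = {0,1}:  v_{0} + v_{1} = v_{4}  →  sig = [2:1]
  P = {0,3}:  v_{0} + v_{3} = v_{1}  →  sig = [2:1]
  P = {4,7}:  v_{4} + v_{7} = v_{0}  →  sig = [2:1]
  P = {5,6}:  v_{5} + v_{6} = v_{1}  →  sig = [2:1]
  P = {0,7}:  v_{0} + v_{7} = v_{2} + v_{5}  →  sig = [2:1,1]
  P = {6,7}:  v_{6} + v_{7} = v_{2} + v_{3}  →  sig = [2:1,1]
  P = {0,6}:  v_{0} + v_{6} = 2·v_{1} + v_{2}  →  sig = [2:1,2]
  P = {4,6}:  v_{4} + v_{6} = 3·v_{1} + v_{2}  →  sig = [2:1,3]
  P = {3,4}:  v_{3} + v_{4} = 2·v_{1}  →  sig = [2:2]
  P = {2,3,5}:  v_{2} + v_{3} + v_{5} = 0  →  sig = [3:]
  P = {1,2,3}:  v_{1} + v_{2} + v_{3} = v_{6}  →  sig = [3:1]
  P = {1,2,5}:  v_{1} + v_{2} + v_{5} = v_{0}  →  sig = [3:1]
  P = {2,4,5}:  v_{2} + v_{4} + v_{5} = 2·v_{0}  →  sig = [3:2]

so the primitive-relation signature multiset is
    [2:]
    [2:1]
    [2:1]
    [2:1]
    [2:1]
    [2:1,1]
    [2:1,1]
    [2:1,2]
    [2:1,3]
    [2:2]
    [3:]
    [3:1]
    [3:1]
    [3:2]


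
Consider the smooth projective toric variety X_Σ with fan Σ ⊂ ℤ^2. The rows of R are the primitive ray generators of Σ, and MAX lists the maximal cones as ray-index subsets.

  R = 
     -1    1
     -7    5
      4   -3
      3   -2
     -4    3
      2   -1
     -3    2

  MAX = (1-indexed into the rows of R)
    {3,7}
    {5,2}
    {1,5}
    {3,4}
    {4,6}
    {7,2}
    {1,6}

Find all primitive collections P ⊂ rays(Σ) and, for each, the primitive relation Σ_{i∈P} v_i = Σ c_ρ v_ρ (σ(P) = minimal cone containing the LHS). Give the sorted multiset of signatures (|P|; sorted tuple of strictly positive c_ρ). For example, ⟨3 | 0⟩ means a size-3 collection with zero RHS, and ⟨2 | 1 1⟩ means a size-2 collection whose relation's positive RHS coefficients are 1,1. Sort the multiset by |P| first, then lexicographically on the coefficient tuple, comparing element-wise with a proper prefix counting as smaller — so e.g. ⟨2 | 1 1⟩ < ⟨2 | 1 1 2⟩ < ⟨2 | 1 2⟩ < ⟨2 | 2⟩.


Minimal non-faces — 14 found among 7 rays, 7 max cones:

  P={3,5}:  v_{3} + v_{5} = 0  ⇒ sig = ⟨2 | 0⟩
  P={4,7}:  v_{4} + v_{7} = 0  ⇒ sig = ⟨2 | 0⟩
  P={1,3}:  v_{1} + v_{3} = v_{4}  ⇒ sig = ⟨2 | 1⟩
  P={1,4}:  v_{1} + v_{4} = v_{6}  ⇒ sig = ⟨2 | 1⟩
  P={1,7}:  v_{1} + v_{7} = v_{5}  ⇒ sig = ⟨2 | 1⟩
  P={2,3}:  v_{2} + v_{3} = v_{7}  ⇒ sig = ⟨2 | 1⟩
  P={2,4}:  v_{2} + v_{4} = v_{5}  ⇒ sig = ⟨2 | 1⟩
  P={4,5}:  v_{4} + v_{5} = v_{1}  ⇒ sig = ⟨2 | 1⟩
  P={5,7}:  v_{5} + v_{7} = v_{2}  ⇒ sig = ⟨2 | 1⟩
  P={6,7}:  v_{6} + v_{7} = v_{1}  ⇒ sig = ⟨2 | 1⟩
  P={2,6}:  v_{2} + v_{6} = v_{1} + v_{5}  ⇒ sig = ⟨2 | 1 1⟩
  P={1,2}:  v_{1} + v_{2} = 2·v_{5}  ⇒ sig = ⟨2 | 2⟩
  P={3,6}:  v_{3} + v_{6} = 2·v_{4}  ⇒ sig = ⟨2 | 2⟩
  P={5,6}:  v_{5} + v_{6} = 2·v_{1}  ⇒ sig = ⟨2 | 2⟩

Signatures (|P|; sorted positive RHS coefficients), sorted:
[⟨2 | 0⟩, ⟨2 | 0⟩, ⟨2 | 1⟩, ⟨2 | 1⟩, ⟨2 | 1⟩, ⟨2 | 1⟩, ⟨2 | 1⟩, ⟨2 | 1⟩, ⟨2 | 1⟩, ⟨2 | 1⟩, ⟨2 | 1 1⟩, ⟨2 | 2⟩, ⟨2 | 2⟩, ⟨2 | 2⟩]


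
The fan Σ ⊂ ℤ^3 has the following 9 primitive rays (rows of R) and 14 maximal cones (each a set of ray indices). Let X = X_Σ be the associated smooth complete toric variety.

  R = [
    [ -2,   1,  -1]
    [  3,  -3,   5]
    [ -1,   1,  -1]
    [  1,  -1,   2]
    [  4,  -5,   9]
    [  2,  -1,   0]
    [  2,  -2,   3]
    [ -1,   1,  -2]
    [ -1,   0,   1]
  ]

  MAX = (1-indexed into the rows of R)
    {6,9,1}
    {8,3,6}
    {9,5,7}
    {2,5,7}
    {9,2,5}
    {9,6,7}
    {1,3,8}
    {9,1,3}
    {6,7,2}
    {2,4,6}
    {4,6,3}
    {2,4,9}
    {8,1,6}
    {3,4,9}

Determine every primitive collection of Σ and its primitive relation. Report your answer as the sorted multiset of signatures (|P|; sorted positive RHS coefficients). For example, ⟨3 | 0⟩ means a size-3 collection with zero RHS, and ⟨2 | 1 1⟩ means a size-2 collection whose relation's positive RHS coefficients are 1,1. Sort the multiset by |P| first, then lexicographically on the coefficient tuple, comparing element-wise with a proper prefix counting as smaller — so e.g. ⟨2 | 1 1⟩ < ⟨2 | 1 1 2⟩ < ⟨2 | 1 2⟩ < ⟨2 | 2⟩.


Σ has 20 primitive collections:

  • {4,8}:  v_{4} + v_{8} = 0  so sig = ⟨2 | 0⟩
  • {1,4}:  v_{1} + v_{4} = v_{9}  so sig = ⟨2 | 1⟩
  • {2,8}:  v_{2} + v_{8} = v_{7}  so sig = ⟨2 | 1⟩
  • {3,7}:  v_{3} + v_{7} = v_{4}  so sig = ⟨2 | 1⟩
  • {4,7}:  v_{4} + v_{7} = v_{2}  so sig = ⟨2 | 1⟩
  • {8,9}:  v_{8} + v_{9} = v_{1}  so sig = ⟨2 | 1⟩
  • {1,2}:  v_{1} + v_{2} = v_{7} + v_{9}  so sig = ⟨2 | 1 1⟩
  • {7,8}:  v_{7} + v_{8} = v_{6} + v_{9}  so sig = ⟨2 | 1 1⟩
  • {3,5}:  v_{3} + v_{5} = v_{2} + v_{4} + v_{9}  so sig = ⟨2 | 1 1 1⟩
  • {1,7}:  v_{1} + v_{7} = v_{6} + 2·v_{9}  so sig = ⟨2 | 1 2⟩
  • {4,5}:  v_{4} + v_{5} = 2·v_{2} + v_{9}  so sig = ⟨2 | 1 2⟩
  • {5,8}:  v_{5} + v_{8} = 2·v_{7} + v_{9}  so sig = ⟨2 | 1 2⟩
  • {2,3}:  v_{2} + v_{3} = 2·v_{4}  so sig = ⟨2 | 2⟩
  • {1,5}:  v_{1} + v_{5} = 2·v_{7} + 2·v_{9}  so sig = ⟨2 | 2 2⟩
  • {5,6}:  v_{5} + v_{6} = 3·v_{7}  so sig = ⟨2 | 3⟩
  • {3,6,9}:  v_{3} + v_{6} + v_{9} = 0  so sig = ⟨3 | 0⟩
  • {1,3,6}:  v_{1} + v_{3} + v_{6} = v_{8}  so sig = ⟨3 | 1⟩
  • {2,7,9}:  v_{2} + v_{7} + v_{9} = v_{5}  so sig = ⟨3 | 1⟩
  • {4,6,9}:  v_{4} + v_{6} + v_{9} = v_{7}  so sig = ⟨3 | 1⟩
  • {2,6,9}:  v_{2} + v_{6} + v_{9} = 2·v_{7}  so sig = ⟨3 | 2⟩

Signatures (|P|; sorted positive RHS coefficients), sorted:
[⟨2 | 0⟩, ⟨2 | 1⟩, ⟨2 | 1⟩, ⟨2 | 1⟩, ⟨2 | 1⟩, ⟨2 | 1⟩, ⟨2 | 1 1⟩, ⟨2 | 1 1⟩, ⟨2 | 1 1 1⟩, ⟨2 | 1 2⟩, ⟨2 | 1 2⟩, ⟨2 | 1 2⟩, ⟨2 | 2⟩, ⟨2 | 2 2⟩, ⟨2 | 3⟩, ⟨3 | 0⟩, ⟨3 | 1⟩, ⟨3 | 1⟩, ⟨3 | 1⟩, ⟨3 | 2⟩]


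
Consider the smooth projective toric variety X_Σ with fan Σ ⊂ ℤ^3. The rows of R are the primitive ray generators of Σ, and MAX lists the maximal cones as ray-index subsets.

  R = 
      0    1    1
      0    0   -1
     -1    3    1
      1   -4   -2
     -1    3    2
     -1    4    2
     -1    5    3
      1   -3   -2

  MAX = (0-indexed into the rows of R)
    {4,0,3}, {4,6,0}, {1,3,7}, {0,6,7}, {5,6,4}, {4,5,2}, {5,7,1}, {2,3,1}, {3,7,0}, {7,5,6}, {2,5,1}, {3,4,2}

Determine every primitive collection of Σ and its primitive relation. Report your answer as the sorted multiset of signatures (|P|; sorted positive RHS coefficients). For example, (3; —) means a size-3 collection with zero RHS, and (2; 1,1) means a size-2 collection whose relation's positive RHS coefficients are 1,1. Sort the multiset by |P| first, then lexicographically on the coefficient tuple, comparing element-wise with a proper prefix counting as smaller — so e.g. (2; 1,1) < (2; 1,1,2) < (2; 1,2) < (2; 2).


Primitive collections (10):

  P = {3,5}:  v_{3} + v_{5} = 0  ⟹  sig = (2; —)
  P = {4,7}:  v_{4} + v_{7} = 0  ⟹  sig = (2; —)
  P = {0,2}:  v_{0} + v_{2} = v_{5}  ⟹  sig = (2; 1)
  P = {0,5}:  v_{0} + v_{5} = v_{6}  ⟹  sig = (2; 1)
  P = {1,4}:  v_{1} + v_{4} = v_{2}  ⟹  sig = (2; 1)
  P = {2,7}:  v_{2} + v_{7} = v_{1}  ⟹  sig = (2; 1)
  P = {3,6}:  v_{3} + v_{6} = v_{0}  ⟹  sig = (2; 1)
  P = {0,1}:  v_{0} + v_{1} = v_{5} + v_{7}  ⟹  sig = (2; 1,1)
  P = {1,6}:  v_{1} + v_{6} = 2·v_{5} + v_{7}  ⟹  sig = (2; 1,2)
  P = {2,6}:  v_{2} + v_{6} = 2·v_{5}  ⟹  sig = (2; 2)

so the primitive-relation signature multiset is
{ (2; —) ×2,  (2; 1) ×5,  (2; 1,1),  (2; 1,2),  (2; 2) }


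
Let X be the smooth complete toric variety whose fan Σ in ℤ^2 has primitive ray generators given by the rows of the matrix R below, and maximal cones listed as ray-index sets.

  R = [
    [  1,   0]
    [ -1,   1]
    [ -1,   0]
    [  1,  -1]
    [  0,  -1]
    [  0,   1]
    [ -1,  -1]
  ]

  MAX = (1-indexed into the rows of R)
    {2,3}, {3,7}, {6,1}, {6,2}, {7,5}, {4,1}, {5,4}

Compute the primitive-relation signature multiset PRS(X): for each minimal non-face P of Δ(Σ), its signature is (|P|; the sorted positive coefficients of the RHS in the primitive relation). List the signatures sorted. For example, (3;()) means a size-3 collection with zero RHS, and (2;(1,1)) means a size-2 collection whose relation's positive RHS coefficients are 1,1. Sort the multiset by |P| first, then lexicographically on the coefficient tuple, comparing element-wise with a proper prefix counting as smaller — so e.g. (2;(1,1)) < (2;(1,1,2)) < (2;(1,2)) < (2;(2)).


14 collections generate NE(X_Σ); each relation:

  P={1,3}:  v_{1} + v_{3} = 0 — sig = (2;())
  P={2,4}:  v_{2} + v_{4} = 0 — sig = (2;())
  P={5,6}:  v_{5} + v_{6} = 0 — sig = (2;())
  P={1,2}:  v_{1} + v_{2} = v_{6} — sig = (2;(1))
  P={1,5}:  v_{1} + v_{5} = v_{4} — sig = (2;(1))
  P={1,7}:  v_{1} + v_{7} = v_{5} — sig = (2;(1))
  P={2,5}:  v_{2} + v_{5} = v_{3} — sig = (2;(1))
  P={3,4}:  v_{3} + v_{4} = v_{5} — sig = (2;(1))
  P={3,5}:  v_{3} + v_{5} = v_{7} — sig = (2;(1))
  P={3,6}:  v_{3} + v_{6} = v_{2} — sig = (2;(1))
  P={4,6}:  v_{4} + v_{6} = v_{1} — sig = (2;(1))
  P={6,7}:  v_{6} + v_{7} = v_{3} — sig = (2;(1))
  P={2,7}:  v_{2} + v_{7} = 2·v_{3} — sig = (2;(2))
  P={4,7}:  v_{4} + v_{7} = 2·v_{5} — sig = (2;(2))

Signatures (|P|; sorted positive RHS coefficients), sorted:
    |P|=2: 14 collections, coeffs (), (), (), (1), (1), (1), (1), (1), (1), (1), (1), (1), (2), (2)


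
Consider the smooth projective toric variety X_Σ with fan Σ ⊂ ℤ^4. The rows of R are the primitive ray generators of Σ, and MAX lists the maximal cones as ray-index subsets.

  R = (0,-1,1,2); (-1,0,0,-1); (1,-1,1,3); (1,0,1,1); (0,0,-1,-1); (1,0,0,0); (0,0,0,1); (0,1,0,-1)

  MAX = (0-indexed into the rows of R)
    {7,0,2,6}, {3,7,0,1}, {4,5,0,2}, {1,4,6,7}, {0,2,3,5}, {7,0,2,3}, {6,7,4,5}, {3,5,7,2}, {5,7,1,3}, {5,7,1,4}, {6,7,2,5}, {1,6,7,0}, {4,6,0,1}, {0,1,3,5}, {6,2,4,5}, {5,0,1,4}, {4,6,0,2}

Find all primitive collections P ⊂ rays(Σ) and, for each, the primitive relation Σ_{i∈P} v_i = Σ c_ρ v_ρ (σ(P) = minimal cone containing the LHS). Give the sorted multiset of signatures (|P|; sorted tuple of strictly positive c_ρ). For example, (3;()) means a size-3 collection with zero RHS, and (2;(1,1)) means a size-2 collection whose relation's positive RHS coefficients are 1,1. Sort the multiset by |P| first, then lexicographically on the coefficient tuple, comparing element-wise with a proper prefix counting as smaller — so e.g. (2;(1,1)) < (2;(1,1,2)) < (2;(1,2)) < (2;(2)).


8 minimal non-faces of Δ(Σ) (on 8 rays):

  P = {1,2}:  v_{1} + v_{2} = v_{0}  so sig = (2;(1))
  P = {3,4}:  v_{3} + v_{4} = v_{5}  so sig = (2;(1))
  P = {3,6}:  v_{3} + v_{6} = v_{2} + v_{7}  so sig = (2;(1,1))
  P = {0,4,7}:  v_{0} + v_{4} + v_{7} = 0  so sig = (3;())
  P = {1,5,6}:  v_{1} + v_{5} + v_{6} = 0  so sig = (3;())
  P = {0,5,6}:  v_{0} + v_{5} + v_{6} = v_{2}  so sig = (3;(1))
  P = {0,5,7}:  v_{0} + v_{5} + v_{7} = v_{3}  so sig = (3;(1))
  P = {2,4,7}:  v_{2} + v_{4} + v_{7} = v_{5} + v_{6}  so sig = (3;(1,1))

Sorted signature multiset PRS(X):
[(2;(1)), (2;(1)), (2;(1,1)), (3;()), (3;()), (3;(1)), (3;(1)), (3;(1,1))]


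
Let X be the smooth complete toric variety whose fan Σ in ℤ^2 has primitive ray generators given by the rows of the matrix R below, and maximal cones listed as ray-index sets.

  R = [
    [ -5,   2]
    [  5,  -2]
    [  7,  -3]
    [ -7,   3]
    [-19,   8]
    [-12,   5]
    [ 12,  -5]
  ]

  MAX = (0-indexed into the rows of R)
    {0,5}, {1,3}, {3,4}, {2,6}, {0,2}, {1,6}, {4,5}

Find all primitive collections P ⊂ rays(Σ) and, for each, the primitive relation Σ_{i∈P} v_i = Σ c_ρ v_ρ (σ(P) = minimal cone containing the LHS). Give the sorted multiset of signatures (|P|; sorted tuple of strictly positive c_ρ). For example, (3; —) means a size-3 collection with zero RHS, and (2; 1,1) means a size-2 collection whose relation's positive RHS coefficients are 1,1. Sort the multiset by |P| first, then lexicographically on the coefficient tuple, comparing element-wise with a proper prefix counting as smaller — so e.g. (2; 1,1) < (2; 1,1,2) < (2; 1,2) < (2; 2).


Primitive collections (14):

  {0,1}:  v_{0} + v_{1} = 0  ⟹  sig = (2; —)
  {2,3}:  v_{2} + v_{3} = 0  ⟹  sig = (2; —)
  {5,6}:  v_{5} + v_{6} = 0  ⟹  sig = (2; —)
  {0,3}:  v_{0} + v_{3} = v_{5}  ⟹  sig = (2; 1)
  {0,6}:  v_{0} + v_{6} = v_{2}  ⟹  sig = (2; 1)
  {1,2}:  v_{1} + v_{2} = v_{6}  ⟹  sig = (2; 1)
  {1,5}:  v_{1} + v_{5} = v_{3}  ⟹  sig = (2; 1)
  {2,4}:  v_{2} + v_{4} = v_{5}  ⟹  sig = (2; 1)
  {2,5}:  v_{2} + v_{5} = v_{0}  ⟹  sig = (2; 1)
  {3,5}:  v_{3} + v_{5} = v_{4}  ⟹  sig = (2; 1)
  {3,6}:  v_{3} + v_{6} = v_{1}  ⟹  sig = (2; 1)
  {4,6}:  v_{4} + v_{6} = v_{3}  ⟹  sig = (2; 1)
  {0,4}:  v_{0} + v_{4} = 2·v_{5}  ⟹  sig = (2; 2)
  {1,4}:  v_{1} + v_{4} = 2·v_{3}  ⟹  sig = (2; 2)

Sorted signature multiset PRS(X):
[(2; —), (2; —), (2; —), (2; 1), (2; 1), (2; 1), (2; 1), (2; 1), (2; 1), (2; 1), (2; 1), (2; 1), (2; 2), (2; 2)]


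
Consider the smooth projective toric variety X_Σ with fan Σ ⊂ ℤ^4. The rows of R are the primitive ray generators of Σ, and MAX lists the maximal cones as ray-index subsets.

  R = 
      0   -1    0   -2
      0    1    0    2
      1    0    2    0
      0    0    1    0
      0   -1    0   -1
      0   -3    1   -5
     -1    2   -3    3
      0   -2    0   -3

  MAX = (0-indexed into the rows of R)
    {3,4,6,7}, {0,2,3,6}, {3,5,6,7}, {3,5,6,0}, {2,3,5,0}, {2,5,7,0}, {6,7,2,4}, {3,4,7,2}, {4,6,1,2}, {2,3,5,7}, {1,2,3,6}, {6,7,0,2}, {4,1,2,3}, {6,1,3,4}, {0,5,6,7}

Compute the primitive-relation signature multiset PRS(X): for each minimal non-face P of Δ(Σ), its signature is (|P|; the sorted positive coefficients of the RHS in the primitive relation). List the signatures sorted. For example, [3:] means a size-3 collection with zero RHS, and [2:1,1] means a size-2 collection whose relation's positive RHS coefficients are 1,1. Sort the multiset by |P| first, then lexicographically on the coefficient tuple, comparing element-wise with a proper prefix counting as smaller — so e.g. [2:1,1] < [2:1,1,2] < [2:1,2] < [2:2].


Δ(Σ) — 8 vertices, 9 min non-faces:

  {0,1}:  v_{0} + v_{1} = 0  ⇒ sig = [2:]
  {0,4}:  v_{0} + v_{4} = v_{7}  ⇒ sig = [2:1]
  {1,7}:  v_{1} + v_{7} = v_{4}  ⇒ sig = [2:1]
  {1,5}:  v_{1} + v_{5} = v_{3} + v_{7}  ⇒ sig = [2:1,1]
  {4,5}:  v_{4} + v_{5} = v_{3} + 2·v_{7}  ⇒ sig = [2:1,2]
  {0,3,7}:  v_{0} + v_{3} + v_{7} = v_{5}  ⇒ sig = [3:1]
  {2,5,6}:  v_{2} + v_{5} + v_{6} = v_{0}  ⇒ sig = [3:1]
  {2,3,6,7}:  v_{2} + v_{3} + v_{6} + v_{7} = 0  ⇒ sig = [4:]
  {2,3,4,6}:  v_{2} + v_{3} + v_{4} + v_{6} = v_{1}  ⇒ sig = [4:1]

Signatures (|P|; sorted positive RHS coefficients), sorted:
    |P|=2: 5 collections, coeffs (), (1), (1), (1,1), (1,2)
    |P|=3: 2 collections, coeffs (1), (1)
    |P|=4: 2 collections, coeffs (), (1)


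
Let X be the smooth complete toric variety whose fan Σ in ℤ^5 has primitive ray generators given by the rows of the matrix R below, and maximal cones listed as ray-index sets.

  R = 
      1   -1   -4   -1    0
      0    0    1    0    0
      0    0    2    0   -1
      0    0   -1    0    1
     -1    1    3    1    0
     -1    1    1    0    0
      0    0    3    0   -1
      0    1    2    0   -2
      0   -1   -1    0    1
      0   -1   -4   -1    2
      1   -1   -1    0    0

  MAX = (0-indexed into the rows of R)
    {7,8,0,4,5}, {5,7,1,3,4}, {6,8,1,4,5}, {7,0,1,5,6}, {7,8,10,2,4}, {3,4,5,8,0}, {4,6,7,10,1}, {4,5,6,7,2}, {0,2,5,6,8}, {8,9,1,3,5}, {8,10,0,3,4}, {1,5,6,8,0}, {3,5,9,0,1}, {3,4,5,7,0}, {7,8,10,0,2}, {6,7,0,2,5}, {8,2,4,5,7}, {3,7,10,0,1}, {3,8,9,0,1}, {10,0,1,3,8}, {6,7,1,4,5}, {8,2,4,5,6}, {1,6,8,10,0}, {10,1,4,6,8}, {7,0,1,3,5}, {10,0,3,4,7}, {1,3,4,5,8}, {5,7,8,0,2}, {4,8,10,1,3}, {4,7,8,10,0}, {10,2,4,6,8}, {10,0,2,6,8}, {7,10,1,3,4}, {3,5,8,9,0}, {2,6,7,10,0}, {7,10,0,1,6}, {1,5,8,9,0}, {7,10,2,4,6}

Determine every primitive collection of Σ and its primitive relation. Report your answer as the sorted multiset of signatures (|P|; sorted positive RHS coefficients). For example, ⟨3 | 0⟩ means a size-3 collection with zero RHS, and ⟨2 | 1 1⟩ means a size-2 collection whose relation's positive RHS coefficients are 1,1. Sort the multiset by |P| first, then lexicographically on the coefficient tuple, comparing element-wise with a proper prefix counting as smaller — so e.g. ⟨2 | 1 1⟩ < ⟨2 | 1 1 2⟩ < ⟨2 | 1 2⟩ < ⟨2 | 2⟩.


16 collections generate NE(X_Σ); each relation:

  {5,10}:  v_{5} + v_{10} = 0  →  sig = ⟨2 | 0⟩
  {1,2}:  v_{1} + v_{2} = v_{6}  →  sig = ⟨2 | 1⟩
  {2,3}:  v_{2} + v_{3} = v_{1}  →  sig = ⟨2 | 1⟩
  {4,9}:  v_{4} + v_{9} = v_{3} + v_{5} + v_{8}  →  sig = ⟨2 | 1 1 1⟩
  {7,9}:  v_{7} + v_{9} = v_{0} + v_{1} + v_{5}  →  sig = ⟨2 | 1 1 1⟩
  {9,10}:  v_{9} + v_{10} = v_{0} + v_{1} + v_{3} + v_{8}  →  sig = ⟨2 | 1 1 1 1⟩
  {2,9}:  v_{2} + v_{9} = v_{0} + 2·v_{1} + v_{5} + v_{8}  →  sig = ⟨2 | 1 1 1 2⟩
  {6,9}:  v_{6} + v_{9} = v_{0} + 3·v_{1} + v_{5} + v_{8}  →  sig = ⟨2 | 1 1 1 3⟩
  {3,6}:  v_{3} + v_{6} = 2·v_{1}  →  sig = ⟨2 | 2⟩
  {0,1,4}:  v_{0} + v_{1} + v_{4} = 0  →  sig = ⟨3 | 0⟩
  {3,7,8}:  v_{3} + v_{7} + v_{8} = 0  →  sig = ⟨3 | 0⟩
  {0,4,6}:  v_{0} + v_{4} + v_{6} = v_{2}  →  sig = ⟨3 | 1⟩
  {1,7,8}:  v_{1} + v_{7} + v_{8} = v_{2}  →  sig = ⟨3 | 1⟩
  {0,2,4}:  v_{0} + v_{2} + v_{4} = v_{7} + v_{8}  →  sig = ⟨3 | 1 1⟩
  {6,7,8}:  v_{6} + v_{7} + v_{8} = 2·v_{2}  →  sig = ⟨3 | 2⟩
  {0,1,3,5,8}:  v_{0} + v_{1} + v_{3} + v_{5} + v_{8} = v_{9}  →  sig = ⟨5 | 1⟩

Signatures (|P|; sorted positive RHS coefficients), sorted:
    |P|=2: 9 collections, coeffs (), (1), (1), (1,1,1), (1,1,1), (1,1,1,1), (1,1,1,2), (1,1,1,3), (2)
    |P|=3: 6 collections, coeffs (), (), (1), (1), (1,1), (2)
    |P|=5: 1 collection, coeffs (1)
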